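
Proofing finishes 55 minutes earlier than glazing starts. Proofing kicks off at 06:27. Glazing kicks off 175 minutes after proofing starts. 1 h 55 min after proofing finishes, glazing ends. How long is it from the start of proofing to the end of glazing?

3 hours 55 minutes

Glazing starts at 06:27 + 175 min = 09:22.
Proofing ends at 09:22 − 55 min = 08:27.
Glazing ends at 08:27 + 115 min = 10:22.
From 06:27 to 10:22 is 3 hours 55 minutes.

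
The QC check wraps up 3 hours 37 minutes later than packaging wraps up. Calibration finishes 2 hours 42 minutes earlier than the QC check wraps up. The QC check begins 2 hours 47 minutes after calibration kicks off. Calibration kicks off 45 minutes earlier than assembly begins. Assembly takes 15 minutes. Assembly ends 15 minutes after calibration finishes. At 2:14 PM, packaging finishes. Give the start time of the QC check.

The QC check ends at 2:14 PM + 217 min = 5:51 PM.
Calibration ends at 5:51 PM − 162 min = 3:09 PM.
Assembly ends at 3:09 PM + 15 min = 3:24 PM.
Assembly starts at 3:24 PM − 15 min = 3:09 PM.
Calibration starts at 3:09 PM − 45 min = 2:24 PM.
The QC check starts at 2:24 PM + 167 min = 5:11 PM.

5:11 PM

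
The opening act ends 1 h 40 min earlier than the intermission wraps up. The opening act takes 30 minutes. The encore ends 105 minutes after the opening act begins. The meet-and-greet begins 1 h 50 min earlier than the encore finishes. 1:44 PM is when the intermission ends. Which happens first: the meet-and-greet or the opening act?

The opening act ends at 1:44 PM − 100 min = 12:04 PM.
The opening act starts at 12:04 PM − 30 min = 11:34 AM.
The encore ends at 11:34 AM + 105 min = 1:19 PM.
The meet-and-greet starts at 1:19 PM − 110 min = 11:29 AM.
The meet-and-greet starts at 11:29 AM and the opening act starts at 11:34 AM, so the meet-and-greet is first.

the meet-and-greet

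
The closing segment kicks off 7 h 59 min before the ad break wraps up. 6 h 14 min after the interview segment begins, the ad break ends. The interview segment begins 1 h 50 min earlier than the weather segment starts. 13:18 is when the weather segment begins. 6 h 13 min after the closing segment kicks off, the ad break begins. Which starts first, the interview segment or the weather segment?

The interview segment starts at 13:18 − 110 min = 11:28.
The interview segment starts at 11:28 and the weather segment starts at 13:18, so the interview segment is first.

the interview segment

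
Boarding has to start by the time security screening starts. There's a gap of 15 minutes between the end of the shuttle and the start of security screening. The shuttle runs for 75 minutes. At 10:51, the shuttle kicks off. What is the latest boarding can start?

The shuttle ends at 10:51 + 75 min = 12:06.
Security screening starts at 12:06 + 15 min = 12:21.
Boarding is bounded by security screening, so the latest it can start is 12:21.

12:21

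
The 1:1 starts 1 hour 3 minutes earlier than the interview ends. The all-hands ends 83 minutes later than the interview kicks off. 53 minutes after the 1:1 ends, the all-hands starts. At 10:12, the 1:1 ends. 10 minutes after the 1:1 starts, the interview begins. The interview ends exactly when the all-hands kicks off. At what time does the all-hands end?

11:35

The all-hands starts at 10:12 + 53 min = 11:05.
So the interview ends at 11:05.
The 1:1 starts at 11:05 − 63 min = 10:02.
The interview starts at 10:02 + 10 min = 10:12.
The all-hands ends at 10:12 + 83 min = 11:35.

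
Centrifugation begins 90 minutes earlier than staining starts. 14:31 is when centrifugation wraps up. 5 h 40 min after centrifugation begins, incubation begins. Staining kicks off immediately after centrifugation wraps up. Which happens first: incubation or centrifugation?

Staining starts at 14:31.
Centrifugation starts at 14:31 − 90 min = 13:01.
Incubation starts at 13:01 + 340 min = 18:41.
Incubation starts at 18:41 and centrifugation starts at 13:01, so centrifugation is first.

centrifugation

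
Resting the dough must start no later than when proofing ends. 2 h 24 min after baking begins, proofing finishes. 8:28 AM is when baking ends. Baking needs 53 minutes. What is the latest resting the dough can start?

9:59 AM

Baking starts at 8:28 AM − 53 min = 7:35 AM.
Proofing ends at 7:35 AM + 144 min = 9:59 AM.
Resting the dough is bounded by proofing, so the latest it can start is 9:59 AM.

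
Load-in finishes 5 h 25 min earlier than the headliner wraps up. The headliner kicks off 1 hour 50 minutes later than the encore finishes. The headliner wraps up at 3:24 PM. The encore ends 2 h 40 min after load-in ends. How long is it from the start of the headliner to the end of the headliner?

55 minutes

Load-in ends at 3:24 PM − 325 min = 9:59 AM.
The encore ends at 9:59 AM + 160 min = 12:39 PM.
The headliner starts at 12:39 PM + 110 min = 2:29 PM.
From 2:29 PM to 3:24 PM is 55 minutes.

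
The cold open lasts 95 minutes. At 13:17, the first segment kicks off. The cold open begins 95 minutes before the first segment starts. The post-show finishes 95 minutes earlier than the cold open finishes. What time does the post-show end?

11:42

The cold open starts at 13:17 − 95 min = 11:42.
The cold open ends at 11:42 + 95 min = 13:17.
The post-show ends at 13:17 − 95 min = 11:42.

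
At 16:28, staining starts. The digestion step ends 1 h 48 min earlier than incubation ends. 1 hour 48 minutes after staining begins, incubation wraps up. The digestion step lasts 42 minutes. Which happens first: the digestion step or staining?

the digestion step

Incubation ends at 16:28 + 108 min = 18:16.
The digestion step ends at 18:16 − 108 min = 16:28.
The digestion step starts at 16:28 − 42 min = 15:46.
The digestion step starts at 15:46 and staining starts at 16:28, so the digestion step is first.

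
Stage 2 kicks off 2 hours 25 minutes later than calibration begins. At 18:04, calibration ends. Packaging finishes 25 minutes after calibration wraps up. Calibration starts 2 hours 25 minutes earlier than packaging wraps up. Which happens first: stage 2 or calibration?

Packaging ends at 18:04 + 25 min = 18:29.
Calibration starts at 18:29 − 145 min = 16:04.
Stage 2 starts at 16:04 + 145 min = 18:29.
Stage 2 starts at 18:29 and calibration starts at 16:04, so calibration is first.

calibration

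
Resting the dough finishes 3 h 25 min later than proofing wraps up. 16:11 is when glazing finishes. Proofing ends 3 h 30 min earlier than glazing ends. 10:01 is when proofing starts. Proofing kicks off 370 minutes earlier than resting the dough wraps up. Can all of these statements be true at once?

No

Proofing ends at 16:11 − 210 min = 12:41.
Resting the dough ends at 12:41 + 205 min = 16:06.
Proofing starts at 16:06 − 370 min = 09:56.
But proofing is also said to start at 10:01 — a 5-minute conflict.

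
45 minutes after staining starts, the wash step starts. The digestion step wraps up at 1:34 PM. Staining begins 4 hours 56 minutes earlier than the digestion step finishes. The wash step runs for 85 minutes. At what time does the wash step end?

10:48 AM

Staining starts at 1:34 PM − 296 min = 8:38 AM.
The wash step starts at 8:38 AM + 45 min = 9:23 AM.
The wash step ends at 9:23 AM + 85 min = 10:48 AM.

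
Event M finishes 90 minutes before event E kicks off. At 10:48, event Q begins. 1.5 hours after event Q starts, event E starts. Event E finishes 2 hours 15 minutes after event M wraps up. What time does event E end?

Event E starts at 10:48 + 90 min = 12:18.
Event M ends at 12:18 − 90 min = 10:48.
Event E ends at 10:48 + 135 min = 13:03.

13:03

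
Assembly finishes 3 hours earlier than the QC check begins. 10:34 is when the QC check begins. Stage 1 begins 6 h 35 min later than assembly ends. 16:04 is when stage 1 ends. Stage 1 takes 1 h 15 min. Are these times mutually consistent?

Assembly ends at 10:34 − 180 min = 07:34.
Stage 1 starts at 07:34 + 395 min = 14:09.
Stage 1 ends at 14:09 + 75 min = 15:24.
But stage 1 is also said to end at 16:04 — a 40-minute conflict.

No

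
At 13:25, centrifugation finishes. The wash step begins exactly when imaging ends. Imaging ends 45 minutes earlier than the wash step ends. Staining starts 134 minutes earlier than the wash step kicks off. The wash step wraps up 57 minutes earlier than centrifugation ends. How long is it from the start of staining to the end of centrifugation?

3 h 56 min

The wash step ends at 13:25 − 57 min = 12:28.
Imaging ends at 12:28 − 45 min = 11:43.
So the wash step starts at 11:43.
Staining starts at 11:43 − 134 min = 09:29.
From 09:29 to 13:25 is 3 h 56 min.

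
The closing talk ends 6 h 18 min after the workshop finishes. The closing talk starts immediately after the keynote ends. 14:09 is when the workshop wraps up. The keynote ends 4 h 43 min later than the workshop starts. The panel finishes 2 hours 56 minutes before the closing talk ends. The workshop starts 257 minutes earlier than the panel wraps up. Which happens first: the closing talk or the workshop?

the workshop

The closing talk ends at 14:09 + 378 min = 20:27.
The panel ends at 20:27 − 176 min = 17:31.
The workshop starts at 17:31 − 257 min = 13:14.
The keynote ends at 13:14 + 283 min = 17:57.
So the closing talk starts at 17:57.
The closing talk starts at 17:57 and the workshop starts at 13:14, so the workshop is first.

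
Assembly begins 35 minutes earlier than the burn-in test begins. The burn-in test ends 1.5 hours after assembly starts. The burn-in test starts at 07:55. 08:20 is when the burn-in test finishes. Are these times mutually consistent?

No

Assembly starts at 07:55 − 35 min = 07:20.
The burn-in test ends at 07:20 + 90 min = 08:50.
But the burn-in test is also said to end at 08:20 — a 30-minute conflict.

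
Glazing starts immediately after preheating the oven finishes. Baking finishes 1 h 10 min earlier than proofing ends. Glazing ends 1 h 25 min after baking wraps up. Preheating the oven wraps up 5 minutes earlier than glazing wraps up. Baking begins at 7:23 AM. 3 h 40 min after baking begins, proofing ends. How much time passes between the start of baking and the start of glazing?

230 minutes

Proofing ends at 7:23 AM + 220 min = 11:03 AM.
Baking ends at 11:03 AM − 70 min = 9:53 AM.
Glazing ends at 9:53 AM + 85 min = 11:18 AM.
Preheating the oven ends at 11:18 AM − 5 min = 11:13 AM.
So glazing starts at 11:13 AM.
From 7:23 AM to 11:13 AM is 230 minutes.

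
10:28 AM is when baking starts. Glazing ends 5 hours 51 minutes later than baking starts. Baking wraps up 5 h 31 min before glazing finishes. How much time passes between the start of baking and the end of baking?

20 minutes

Glazing ends at 10:28 AM + 351 min = 4:19 PM.
Baking ends at 4:19 PM − 331 min = 10:48 AM.
From 10:28 AM to 10:48 AM is 20 minutes.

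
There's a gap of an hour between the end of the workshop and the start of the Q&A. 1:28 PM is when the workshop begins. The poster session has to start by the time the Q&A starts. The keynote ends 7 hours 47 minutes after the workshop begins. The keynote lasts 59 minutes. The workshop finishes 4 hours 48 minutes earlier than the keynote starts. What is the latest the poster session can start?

4:28 PM

The keynote ends at 1:28 PM + 467 min = 9:15 PM.
The keynote starts at 9:15 PM − 59 min = 8:16 PM.
The workshop ends at 8:16 PM − 288 min = 3:28 PM.
The Q&A starts at 3:28 PM + 60 min = 4:28 PM.
The poster session is bounded by the Q&A, so the latest it can start is 4:28 PM.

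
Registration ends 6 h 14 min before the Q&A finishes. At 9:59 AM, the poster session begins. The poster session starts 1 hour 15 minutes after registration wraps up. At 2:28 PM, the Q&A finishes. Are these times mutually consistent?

Registration ends at 2:28 PM − 374 min = 8:14 AM.
The poster session starts at 8:14 AM + 75 min = 9:29 AM.
But the poster session is also said to start at 9:59 AM — a 30-minute conflict.

No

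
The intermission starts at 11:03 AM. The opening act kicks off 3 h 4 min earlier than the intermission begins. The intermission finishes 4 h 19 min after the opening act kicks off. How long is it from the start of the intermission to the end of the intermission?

The opening act starts at 11:03 AM − 184 min = 7:59 AM.
The intermission ends at 7:59 AM + 259 min = 12:18 PM.
From 11:03 AM to 12:18 PM is 1 h 15 min.

1 h 15 min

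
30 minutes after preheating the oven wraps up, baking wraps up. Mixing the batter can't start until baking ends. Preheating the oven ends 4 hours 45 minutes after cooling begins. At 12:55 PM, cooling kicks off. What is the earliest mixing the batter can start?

6:10 PM

Preheating the oven ends at 12:55 PM + 285 min = 5:40 PM.
Baking ends at 5:40 PM + 30 min = 6:10 PM.
Mixing the batter is bounded by baking, so the earliest it can start is 6:10 PM.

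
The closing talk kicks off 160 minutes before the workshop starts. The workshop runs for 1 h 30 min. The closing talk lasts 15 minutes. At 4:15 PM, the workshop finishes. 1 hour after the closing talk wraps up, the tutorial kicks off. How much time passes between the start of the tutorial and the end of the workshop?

2 h 55 min

The workshop starts at 4:15 PM − 90 min = 2:45 PM.
The closing talk starts at 2:45 PM − 160 min = 12:05 PM.
The closing talk ends at 12:05 PM + 15 min = 12:20 PM.
The tutorial starts at 12:20 PM + 60 min = 1:20 PM.
From 1:20 PM to 4:15 PM is 2 h 55 min.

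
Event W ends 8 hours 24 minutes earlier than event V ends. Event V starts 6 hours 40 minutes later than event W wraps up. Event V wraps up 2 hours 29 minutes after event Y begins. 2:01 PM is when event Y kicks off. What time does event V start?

2:46 PM

Event V ends at 2:01 PM + 149 min = 4:30 PM.
Event W ends at 4:30 PM − 504 min = 8:06 AM.
Event V starts at 8:06 AM + 400 min = 2:46 PM.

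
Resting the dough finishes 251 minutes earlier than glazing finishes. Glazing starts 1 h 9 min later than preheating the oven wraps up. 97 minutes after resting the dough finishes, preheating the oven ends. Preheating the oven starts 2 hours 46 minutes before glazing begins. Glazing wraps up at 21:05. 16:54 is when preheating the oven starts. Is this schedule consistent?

Resting the dough ends at 21:05 − 251 min = 16:54.
Preheating the oven ends at 16:54 + 97 min = 18:31.
Glazing starts at 18:31 + 69 min = 19:40.
Preheating the oven starts at 19:40 − 166 min = 16:54.
That matches the stated 16:54, so the schedule is consistent.

Yes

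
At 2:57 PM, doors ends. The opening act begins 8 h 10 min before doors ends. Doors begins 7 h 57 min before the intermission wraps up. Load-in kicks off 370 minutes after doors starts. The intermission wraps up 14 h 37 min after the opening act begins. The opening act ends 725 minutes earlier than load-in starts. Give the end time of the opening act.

7:32 AM

The opening act starts at 2:57 PM − 490 min = 6:47 AM.
The intermission ends at 6:47 AM + 877 min = 9:24 PM.
Doors starts at 9:24 PM − 477 min = 1:27 PM.
Load-in starts at 1:27 PM + 370 min = 7:37 PM.
The opening act ends at 7:37 PM − 725 min = 7:32 AM.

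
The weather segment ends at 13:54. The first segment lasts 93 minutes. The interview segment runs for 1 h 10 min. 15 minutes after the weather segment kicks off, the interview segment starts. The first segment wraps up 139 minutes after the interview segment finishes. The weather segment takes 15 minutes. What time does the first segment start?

The weather segment starts at 13:54 − 15 min = 13:39.
The interview segment starts at 13:39 + 15 min = 13:54.
The interview segment ends at 13:54 + 70 min = 15:04.
The first segment ends at 15:04 + 139 min = 17:23.
The first segment starts at 17:23 − 93 min = 15:50.

15:50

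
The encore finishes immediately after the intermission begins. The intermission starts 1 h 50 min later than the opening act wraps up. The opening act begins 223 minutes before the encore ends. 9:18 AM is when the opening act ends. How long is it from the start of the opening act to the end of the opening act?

The intermission starts at 9:18 AM + 110 min = 11:08 AM.
So the encore ends at 11:08 AM.
The opening act starts at 11:08 AM − 223 min = 7:25 AM.
From 7:25 AM to 9:18 AM is 1 hour 53 minutes.

1 hour 53 minutes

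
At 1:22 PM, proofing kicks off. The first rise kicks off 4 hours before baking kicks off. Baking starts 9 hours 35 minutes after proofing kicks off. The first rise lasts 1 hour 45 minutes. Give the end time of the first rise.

Baking starts at 1:22 PM + 575 min = 10:57 PM.
The first rise starts at 10:57 PM − 240 min = 6:57 PM.
The first rise ends at 6:57 PM + 105 min = 8:42 PM.

8:42 PM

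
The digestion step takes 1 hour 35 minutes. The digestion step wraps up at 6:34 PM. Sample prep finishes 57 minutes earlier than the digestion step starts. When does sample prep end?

4:02 PM

The digestion step starts at 6:34 PM − 95 min = 4:59 PM.
Sample prep ends at 4:59 PM − 57 min = 4:02 PM.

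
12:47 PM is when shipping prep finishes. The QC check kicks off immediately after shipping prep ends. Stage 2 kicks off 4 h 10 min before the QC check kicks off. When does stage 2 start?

The QC check starts at 12:47 PM.
Stage 2 starts at 12:47 PM − 250 min = 8:37 AM.

8:37 AM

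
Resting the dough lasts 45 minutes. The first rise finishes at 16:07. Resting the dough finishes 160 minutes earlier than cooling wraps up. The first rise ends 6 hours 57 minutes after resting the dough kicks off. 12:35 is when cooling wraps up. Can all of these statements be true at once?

Resting the dough ends at 12:35 − 160 min = 09:55.
Resting the dough starts at 09:55 − 45 min = 09:10.
The first rise ends at 09:10 + 417 min = 16:07.
That matches the stated 16:07, so the schedule is consistent.

Yes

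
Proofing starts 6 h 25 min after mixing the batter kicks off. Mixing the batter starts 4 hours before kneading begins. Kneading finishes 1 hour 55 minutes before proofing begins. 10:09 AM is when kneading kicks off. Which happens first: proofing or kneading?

kneading

Mixing the batter starts at 10:09 AM − 240 min = 6:09 AM.
Proofing starts at 6:09 AM + 385 min = 12:34 PM.
Proofing starts at 12:34 PM and kneading starts at 10:09 AM, so kneading is first.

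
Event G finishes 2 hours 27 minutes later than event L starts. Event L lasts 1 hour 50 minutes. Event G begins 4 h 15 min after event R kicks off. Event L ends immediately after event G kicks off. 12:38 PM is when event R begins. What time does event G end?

5:30 PM

Event G starts at 12:38 PM + 255 min = 4:53 PM.
So event L ends at 4:53 PM.
Event L starts at 4:53 PM − 110 min = 3:03 PM.
Event G ends at 3:03 PM + 147 min = 5:30 PM.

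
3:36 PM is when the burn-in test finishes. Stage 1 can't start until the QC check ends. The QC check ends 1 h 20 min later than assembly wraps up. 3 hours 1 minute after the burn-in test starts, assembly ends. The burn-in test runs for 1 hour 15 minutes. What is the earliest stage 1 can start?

The burn-in test starts at 3:36 PM − 75 min = 2:21 PM.
Assembly ends at 2:21 PM + 181 min = 5:22 PM.
The QC check ends at 5:22 PM + 80 min = 6:42 PM.
Stage 1 is bounded by the QC check, so the earliest it can start is 6:42 PM.

6:42 PM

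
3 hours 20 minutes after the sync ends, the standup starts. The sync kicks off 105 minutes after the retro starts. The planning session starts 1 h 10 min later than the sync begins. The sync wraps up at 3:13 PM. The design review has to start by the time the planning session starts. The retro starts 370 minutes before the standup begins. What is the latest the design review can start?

3:18 PM

The standup starts at 3:13 PM + 200 min = 6:33 PM.
The retro starts at 6:33 PM − 370 min = 12:23 PM.
The sync starts at 12:23 PM + 105 min = 2:08 PM.
The planning session starts at 2:08 PM + 70 min = 3:18 PM.
The design review is bounded by the planning session, so the latest it can start is 3:18 PM.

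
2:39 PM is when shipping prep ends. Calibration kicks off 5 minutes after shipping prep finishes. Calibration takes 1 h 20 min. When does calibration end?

4:04 PM

Calibration starts at 2:39 PM + 5 min = 2:44 PM.
Calibration ends at 2:44 PM + 80 min = 4:04 PM.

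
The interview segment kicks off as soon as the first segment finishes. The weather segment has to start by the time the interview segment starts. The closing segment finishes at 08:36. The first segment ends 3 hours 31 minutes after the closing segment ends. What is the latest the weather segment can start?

12:07

The first segment ends at 08:36 + 211 min = 12:07.
So the interview segment starts at 12:07.
The weather segment is bounded by the interview segment, so the latest it can start is 12:07.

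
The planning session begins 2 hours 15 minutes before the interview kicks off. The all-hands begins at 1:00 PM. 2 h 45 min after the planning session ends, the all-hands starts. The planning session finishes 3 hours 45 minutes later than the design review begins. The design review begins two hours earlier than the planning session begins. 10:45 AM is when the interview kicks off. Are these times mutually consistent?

The planning session starts at 10:45 AM − 135 min = 8:30 AM.
The design review starts at 8:30 AM − 120 min = 6:30 AM.
The planning session ends at 6:30 AM + 225 min = 10:15 AM.
The all-hands starts at 10:15 AM + 165 min = 1:00 PM.
That matches the stated 1:00 PM, so the schedule is consistent.

Yes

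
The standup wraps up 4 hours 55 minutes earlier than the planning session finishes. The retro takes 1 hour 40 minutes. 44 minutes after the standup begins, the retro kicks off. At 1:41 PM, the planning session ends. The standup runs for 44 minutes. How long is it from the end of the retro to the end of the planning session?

3 h 15 min

The standup ends at 1:41 PM − 295 min = 8:46 AM.
The standup starts at 8:46 AM − 44 min = 8:02 AM.
The retro starts at 8:02 AM + 44 min = 8:46 AM.
The retro ends at 8:46 AM + 100 min = 10:26 AM.
From 10:26 AM to 1:41 PM is 3 h 15 min.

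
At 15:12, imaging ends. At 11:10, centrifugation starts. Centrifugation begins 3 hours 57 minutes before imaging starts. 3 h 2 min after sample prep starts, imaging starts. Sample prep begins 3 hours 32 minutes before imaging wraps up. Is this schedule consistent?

Sample prep starts at 15:12 − 212 min = 11:40.
Imaging starts at 11:40 + 182 min = 14:42.
Centrifugation starts at 14:42 − 237 min = 10:45.
But centrifugation is also said to start at 11:10 — a 25-minute conflict.

No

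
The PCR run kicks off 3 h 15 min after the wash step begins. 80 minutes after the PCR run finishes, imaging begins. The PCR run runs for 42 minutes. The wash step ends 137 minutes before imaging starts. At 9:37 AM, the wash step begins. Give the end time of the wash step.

12:37 PM

The PCR run starts at 9:37 AM + 195 min = 12:52 PM.
The PCR run ends at 12:52 PM + 42 min = 1:34 PM.
Imaging starts at 1:34 PM + 80 min = 2:54 PM.
The wash step ends at 2:54 PM − 137 min = 12:37 PM.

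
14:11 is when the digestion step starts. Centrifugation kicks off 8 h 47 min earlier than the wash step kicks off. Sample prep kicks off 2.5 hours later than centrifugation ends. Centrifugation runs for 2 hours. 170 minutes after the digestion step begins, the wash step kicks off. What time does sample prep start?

The wash step starts at 14:11 + 170 min = 17:01.
Centrifugation starts at 17:01 − 527 min = 08:14.
Centrifugation ends at 08:14 + 120 min = 10:14.
Sample prep starts at 10:14 + 150 min = 12:44.

12:44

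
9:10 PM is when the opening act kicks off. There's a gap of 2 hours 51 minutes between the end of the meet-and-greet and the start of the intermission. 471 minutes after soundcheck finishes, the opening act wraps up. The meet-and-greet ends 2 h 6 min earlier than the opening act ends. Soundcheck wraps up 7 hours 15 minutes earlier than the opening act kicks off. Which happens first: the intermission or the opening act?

Soundcheck ends at 9:10 PM − 435 min = 1:55 PM.
The opening act ends at 1:55 PM + 471 min = 9:46 PM.
The meet-and-greet ends at 9:46 PM − 126 min = 7:40 PM.
The intermission starts at 7:40 PM + 171 min = 10:31 PM.
The intermission starts at 10:31 PM and the opening act starts at 9:10 PM, so the opening act is first.

the opening act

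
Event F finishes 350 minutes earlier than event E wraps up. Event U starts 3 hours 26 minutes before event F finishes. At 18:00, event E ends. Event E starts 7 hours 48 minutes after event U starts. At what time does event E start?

Event F ends at 18:00 − 350 min = 12:10.
Event U starts at 12:10 − 206 min = 08:44.
Event E starts at 08:44 + 468 min = 16:32.

16:32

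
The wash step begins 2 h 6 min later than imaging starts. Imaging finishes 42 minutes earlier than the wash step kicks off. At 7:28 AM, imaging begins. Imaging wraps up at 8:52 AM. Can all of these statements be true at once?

Yes

The wash step starts at 7:28 AM + 126 min = 9:34 AM.
Imaging ends at 9:34 AM − 42 min = 8:52 AM.
That matches the stated 8:52 AM, so the schedule is consistent.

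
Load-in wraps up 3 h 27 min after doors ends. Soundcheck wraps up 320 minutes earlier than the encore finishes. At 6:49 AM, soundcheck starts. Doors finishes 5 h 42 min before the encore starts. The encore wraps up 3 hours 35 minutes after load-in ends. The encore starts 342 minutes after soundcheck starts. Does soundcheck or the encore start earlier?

The encore starts at 6:49 AM + 342 min = 12:31 PM.
Soundcheck starts at 6:49 AM and the encore starts at 12:31 PM, so soundcheck is first.

soundcheck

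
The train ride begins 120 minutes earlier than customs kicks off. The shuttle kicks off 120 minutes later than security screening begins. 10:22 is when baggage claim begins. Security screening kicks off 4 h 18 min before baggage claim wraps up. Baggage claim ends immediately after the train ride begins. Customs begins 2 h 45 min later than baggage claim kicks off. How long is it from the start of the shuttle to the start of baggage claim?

1 h 33 min

Customs starts at 10:22 + 165 min = 13:07.
The train ride starts at 13:07 − 120 min = 11:07.
So baggage claim ends at 11:07.
Security screening starts at 11:07 − 258 min = 06:49.
The shuttle starts at 06:49 + 120 min = 08:49.
From 08:49 to 10:22 is 1 h 33 min.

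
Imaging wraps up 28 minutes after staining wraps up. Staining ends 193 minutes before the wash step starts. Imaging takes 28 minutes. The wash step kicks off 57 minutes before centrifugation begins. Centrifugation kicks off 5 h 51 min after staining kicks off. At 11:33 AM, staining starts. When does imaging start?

Centrifugation starts at 11:33 AM + 351 min = 5:24 PM.
The wash step starts at 5:24 PM − 57 min = 4:27 PM.
Staining ends at 4:27 PM − 193 min = 1:14 PM.
Imaging ends at 1:14 PM + 28 min = 1:42 PM.
Imaging starts at 1:42 PM − 28 min = 1:14 PM.

1:14 PM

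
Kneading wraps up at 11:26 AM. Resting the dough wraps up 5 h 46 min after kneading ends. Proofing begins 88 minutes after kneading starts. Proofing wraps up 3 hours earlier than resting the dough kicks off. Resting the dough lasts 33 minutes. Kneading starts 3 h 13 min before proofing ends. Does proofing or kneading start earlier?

kneading

Resting the dough ends at 11:26 AM + 346 min = 5:12 PM.
Resting the dough starts at 5:12 PM − 33 min = 4:39 PM.
Proofing ends at 4:39 PM − 180 min = 1:39 PM.
Kneading starts at 1:39 PM − 193 min = 10:26 AM.
Proofing starts at 10:26 AM + 88 min = 11:54 AM.
Proofing starts at 11:54 AM and kneading starts at 10:26 AM, so kneading is first.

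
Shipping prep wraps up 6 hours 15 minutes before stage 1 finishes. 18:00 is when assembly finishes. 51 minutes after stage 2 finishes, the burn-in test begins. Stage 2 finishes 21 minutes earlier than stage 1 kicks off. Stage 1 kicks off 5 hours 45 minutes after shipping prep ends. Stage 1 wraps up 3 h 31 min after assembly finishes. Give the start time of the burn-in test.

21:31

Stage 1 ends at 18:00 + 211 min = 21:31.
Shipping prep ends at 21:31 − 375 min = 15:16.
Stage 1 starts at 15:16 + 345 min = 21:01.
Stage 2 ends at 21:01 − 21 min = 20:40.
The burn-in test starts at 20:40 + 51 min = 21:31.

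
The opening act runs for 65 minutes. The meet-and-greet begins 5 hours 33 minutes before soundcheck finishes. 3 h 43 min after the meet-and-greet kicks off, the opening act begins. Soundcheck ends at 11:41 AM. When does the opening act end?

10:56 AM

The meet-and-greet starts at 11:41 AM − 333 min = 6:08 AM.
The opening act starts at 6:08 AM + 223 min = 9:51 AM.
The opening act ends at 9:51 AM + 65 min = 10:56 AM.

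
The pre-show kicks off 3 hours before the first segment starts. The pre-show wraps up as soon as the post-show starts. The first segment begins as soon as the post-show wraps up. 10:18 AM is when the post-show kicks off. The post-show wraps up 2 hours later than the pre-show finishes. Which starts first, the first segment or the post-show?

The pre-show ends at 10:18 AM.
The post-show ends at 10:18 AM + 120 min = 12:18 PM.
So the first segment starts at 12:18 PM.
The first segment starts at 12:18 PM and the post-show starts at 10:18 AM, so the post-show is first.

the post-show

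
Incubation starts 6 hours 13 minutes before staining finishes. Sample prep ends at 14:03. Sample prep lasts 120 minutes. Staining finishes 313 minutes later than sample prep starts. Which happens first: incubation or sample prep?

incubation

Sample prep starts at 14:03 − 120 min = 12:03.
Staining ends at 12:03 + 313 min = 17:16.
Incubation starts at 17:16 − 373 min = 11:03.
Incubation starts at 11:03 and sample prep starts at 12:03, so incubation is first.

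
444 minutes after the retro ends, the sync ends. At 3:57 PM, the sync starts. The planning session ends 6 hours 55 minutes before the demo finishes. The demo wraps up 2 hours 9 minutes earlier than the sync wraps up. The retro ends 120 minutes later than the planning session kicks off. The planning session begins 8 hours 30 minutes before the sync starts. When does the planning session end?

7:47 AM

The planning session starts at 3:57 PM − 510 min = 7:27 AM.
The retro ends at 7:27 AM + 120 min = 9:27 AM.
The sync ends at 9:27 AM + 444 min = 4:51 PM.
The demo ends at 4:51 PM − 129 min = 2:42 PM.
The planning session ends at 2:42 PM − 415 min = 7:47 AM.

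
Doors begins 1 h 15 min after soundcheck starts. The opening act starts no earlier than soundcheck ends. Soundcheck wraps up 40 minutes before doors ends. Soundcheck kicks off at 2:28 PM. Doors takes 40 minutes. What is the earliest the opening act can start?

Doors starts at 2:28 PM + 75 min = 3:43 PM.
Doors ends at 3:43 PM + 40 min = 4:23 PM.
Soundcheck ends at 4:23 PM − 40 min = 3:43 PM.
The opening act is bounded by soundcheck, so the earliest it can start is 3:43 PM.

3:43 PM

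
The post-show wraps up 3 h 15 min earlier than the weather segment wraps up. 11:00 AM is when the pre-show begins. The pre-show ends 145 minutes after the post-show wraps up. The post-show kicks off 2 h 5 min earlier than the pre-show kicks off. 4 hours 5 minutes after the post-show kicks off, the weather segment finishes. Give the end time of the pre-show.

12:10 PM

The post-show starts at 11:00 AM − 125 min = 8:55 AM.
The weather segment ends at 8:55 AM + 245 min = 1:00 PM.
The post-show ends at 1:00 PM − 195 min = 9:45 AM.
The pre-show ends at 9:45 AM + 145 min = 12:10 PM.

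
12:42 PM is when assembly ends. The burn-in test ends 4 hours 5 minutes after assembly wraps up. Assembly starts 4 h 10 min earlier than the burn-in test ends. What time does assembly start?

The burn-in test ends at 12:42 PM + 245 min = 4:47 PM.
Assembly starts at 4:47 PM − 250 min = 12:37 PM.

12:37 PM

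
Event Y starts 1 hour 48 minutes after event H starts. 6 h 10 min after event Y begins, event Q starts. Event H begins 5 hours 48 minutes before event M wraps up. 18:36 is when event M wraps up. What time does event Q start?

20:46

Event H starts at 18:36 − 348 min = 12:48.
Event Y starts at 12:48 + 108 min = 14:36.
Event Q starts at 14:36 + 370 min = 20:46.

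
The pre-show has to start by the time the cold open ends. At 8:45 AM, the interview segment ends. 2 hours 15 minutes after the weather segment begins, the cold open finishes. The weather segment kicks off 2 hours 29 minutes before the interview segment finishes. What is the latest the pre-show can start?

8:31 AM

The weather segment starts at 8:45 AM − 149 min = 6:16 AM.
The cold open ends at 6:16 AM + 135 min = 8:31 AM.
The pre-show is bounded by the cold open, so the latest it can start is 8:31 AM.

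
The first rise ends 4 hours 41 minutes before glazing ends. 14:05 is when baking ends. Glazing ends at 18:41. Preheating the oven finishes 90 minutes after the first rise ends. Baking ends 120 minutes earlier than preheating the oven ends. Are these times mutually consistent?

The first rise ends at 18:41 − 281 min = 14:00.
Preheating the oven ends at 14:00 + 90 min = 15:30.
Baking ends at 15:30 − 120 min = 13:30.
But baking is also said to end at 14:05 — a 35-minute conflict.

No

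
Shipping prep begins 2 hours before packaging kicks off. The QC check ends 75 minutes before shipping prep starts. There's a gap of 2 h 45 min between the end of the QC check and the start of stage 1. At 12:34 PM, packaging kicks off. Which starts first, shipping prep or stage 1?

Shipping prep starts at 12:34 PM − 120 min = 10:34 AM.
The QC check ends at 10:34 AM − 75 min = 9:19 AM.
Stage 1 starts at 9:19 AM + 165 min = 12:04 PM.
Shipping prep starts at 10:34 AM and stage 1 starts at 12:04 PM, so shipping prep is first.

shipping prep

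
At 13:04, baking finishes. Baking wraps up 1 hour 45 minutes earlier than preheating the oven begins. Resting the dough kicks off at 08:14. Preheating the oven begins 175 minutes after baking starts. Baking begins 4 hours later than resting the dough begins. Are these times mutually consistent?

No

Baking starts at 08:14 + 240 min = 12:14.
Preheating the oven starts at 12:14 + 175 min = 15:09.
Baking ends at 15:09 − 105 min = 13:24.
But baking is also said to end at 13:04 — a 20-minute conflict.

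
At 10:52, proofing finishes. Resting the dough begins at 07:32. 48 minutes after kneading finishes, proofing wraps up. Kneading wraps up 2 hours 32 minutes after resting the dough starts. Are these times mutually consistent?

Kneading ends at 07:32 + 152 min = 10:04.
Proofing ends at 10:04 + 48 min = 10:52.
That matches the stated 10:52, so the schedule is consistent.

Yes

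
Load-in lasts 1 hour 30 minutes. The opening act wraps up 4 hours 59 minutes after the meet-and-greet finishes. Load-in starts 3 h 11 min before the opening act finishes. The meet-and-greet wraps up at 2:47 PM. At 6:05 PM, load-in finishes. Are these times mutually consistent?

The opening act ends at 2:47 PM + 299 min = 7:46 PM.
Load-in starts at 7:46 PM − 191 min = 4:35 PM.
Load-in ends at 4:35 PM + 90 min = 6:05 PM.
That matches the stated 6:05 PM, so the schedule is consistent.

Yes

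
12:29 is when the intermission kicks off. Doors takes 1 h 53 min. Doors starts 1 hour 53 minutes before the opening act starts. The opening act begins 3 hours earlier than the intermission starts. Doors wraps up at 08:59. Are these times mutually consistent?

The opening act starts at 12:29 − 180 min = 09:29.
Doors starts at 09:29 − 113 min = 07:36.
Doors ends at 07:36 + 113 min = 09:29.
But doors is also said to end at 08:59 — a 30-minute conflict.

No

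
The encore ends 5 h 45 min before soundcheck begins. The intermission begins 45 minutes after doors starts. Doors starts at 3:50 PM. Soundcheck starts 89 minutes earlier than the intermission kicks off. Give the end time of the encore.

9:21 AM

The intermission starts at 3:50 PM + 45 min = 4:35 PM.
Soundcheck starts at 4:35 PM − 89 min = 3:06 PM.
The encore ends at 3:06 PM − 345 min = 9:21 AM.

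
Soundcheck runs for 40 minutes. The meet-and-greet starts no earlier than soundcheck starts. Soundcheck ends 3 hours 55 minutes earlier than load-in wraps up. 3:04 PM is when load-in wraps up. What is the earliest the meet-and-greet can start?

10:29 AM

Soundcheck ends at 3:04 PM − 235 min = 11:09 AM.
Soundcheck starts at 11:09 AM − 40 min = 10:29 AM.
The meet-and-greet is bounded by soundcheck, so the earliest it can start is 10:29 AM.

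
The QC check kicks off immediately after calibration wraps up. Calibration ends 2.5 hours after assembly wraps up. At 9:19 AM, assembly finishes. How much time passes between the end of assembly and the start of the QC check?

2 h 30 min

Calibration ends at 9:19 AM + 150 min = 11:49 AM.
So the QC check starts at 11:49 AM.
From 9:19 AM to 11:49 AM is 2 h 30 min.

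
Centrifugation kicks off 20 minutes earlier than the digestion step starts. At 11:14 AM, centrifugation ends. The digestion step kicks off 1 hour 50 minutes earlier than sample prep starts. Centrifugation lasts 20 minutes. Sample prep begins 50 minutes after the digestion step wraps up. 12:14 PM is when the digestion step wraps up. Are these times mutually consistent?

Sample prep starts at 12:14 PM + 50 min = 1:04 PM.
The digestion step starts at 1:04 PM − 110 min = 11:14 AM.
Centrifugation starts at 11:14 AM − 20 min = 10:54 AM.
Centrifugation ends at 10:54 AM + 20 min = 11:14 AM.
That matches the stated 11:14 AM, so the schedule is consistent.

Yes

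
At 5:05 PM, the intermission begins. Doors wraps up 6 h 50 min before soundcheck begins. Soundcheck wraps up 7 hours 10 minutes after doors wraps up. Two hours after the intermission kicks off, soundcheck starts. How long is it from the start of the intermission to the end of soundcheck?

2 h 20 min

Soundcheck starts at 5:05 PM + 120 min = 7:05 PM.
Doors ends at 7:05 PM − 410 min = 12:15 PM.
Soundcheck ends at 12:15 PM + 430 min = 7:25 PM.
From 5:05 PM to 7:25 PM is 2 h 20 min.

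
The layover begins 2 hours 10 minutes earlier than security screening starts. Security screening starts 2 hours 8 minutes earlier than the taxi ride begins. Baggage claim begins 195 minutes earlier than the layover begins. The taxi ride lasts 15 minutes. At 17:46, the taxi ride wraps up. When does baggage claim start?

The taxi ride starts at 17:46 − 15 min = 17:31.
Security screening starts at 17:31 − 128 min = 15:23.
The layover starts at 15:23 − 130 min = 13:13.
Baggage claim starts at 13:13 − 195 min = 09:58.

09:58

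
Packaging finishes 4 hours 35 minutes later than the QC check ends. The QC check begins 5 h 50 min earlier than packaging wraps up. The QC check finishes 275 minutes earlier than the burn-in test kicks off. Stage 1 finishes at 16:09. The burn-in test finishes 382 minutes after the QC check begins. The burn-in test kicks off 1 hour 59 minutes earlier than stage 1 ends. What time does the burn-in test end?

The burn-in test starts at 16:09 − 119 min = 14:10.
The QC check ends at 14:10 − 275 min = 09:35.
Packaging ends at 09:35 + 275 min = 14:10.
The QC check starts at 14:10 − 350 min = 08:20.
The burn-in test ends at 08:20 + 382 min = 14:42.

14:42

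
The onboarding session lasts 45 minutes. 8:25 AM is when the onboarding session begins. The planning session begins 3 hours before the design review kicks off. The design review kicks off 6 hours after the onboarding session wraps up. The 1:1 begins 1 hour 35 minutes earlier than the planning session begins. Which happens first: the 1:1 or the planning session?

the 1:1

The onboarding session ends at 8:25 AM + 45 min = 9:10 AM.
The design review starts at 9:10 AM + 360 min = 3:10 PM.
The planning session starts at 3:10 PM − 180 min = 12:10 PM.
The 1:1 starts at 12:10 PM − 95 min = 10:35 AM.
The 1:1 starts at 10:35 AM and the planning session starts at 12:10 PM, so the 1:1 is first.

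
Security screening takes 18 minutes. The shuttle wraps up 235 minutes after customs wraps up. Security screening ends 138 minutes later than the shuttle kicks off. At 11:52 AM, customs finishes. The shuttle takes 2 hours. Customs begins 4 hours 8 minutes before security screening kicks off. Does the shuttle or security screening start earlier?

The shuttle ends at 11:52 AM + 235 min = 3:47 PM.
The shuttle starts at 3:47 PM − 120 min = 1:47 PM.
Security screening ends at 1:47 PM + 138 min = 4:05 PM.
Security screening starts at 4:05 PM − 18 min = 3:47 PM.
The shuttle starts at 1:47 PM and security screening starts at 3:47 PM, so the shuttle is first.

the shuttle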